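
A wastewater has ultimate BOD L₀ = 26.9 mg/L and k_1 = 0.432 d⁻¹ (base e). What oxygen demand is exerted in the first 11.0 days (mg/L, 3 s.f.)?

y ≈ 26.7 mg/L

y_t = L₀(1 − e^(−k_1 t)) = 26.9 × (1 − e^(−0.432×11.0))
= 26.9 × (1 − 0.008634) = 26.9 × 0.9914 = 26.67 mg/L.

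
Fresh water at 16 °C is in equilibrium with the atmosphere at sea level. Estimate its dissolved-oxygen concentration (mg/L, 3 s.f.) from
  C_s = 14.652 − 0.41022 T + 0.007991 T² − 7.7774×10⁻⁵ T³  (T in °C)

C_s ≈ 9.82 mg/L

C_s = 14.652 − 0.41022×16 + 0.007991×16² − 7.7774×10⁻⁵×16³ = 9.816 mg/L.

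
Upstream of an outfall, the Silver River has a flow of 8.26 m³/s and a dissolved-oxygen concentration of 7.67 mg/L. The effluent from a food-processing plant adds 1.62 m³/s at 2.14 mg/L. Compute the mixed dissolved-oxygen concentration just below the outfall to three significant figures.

Flow-weighted mixing: C = (Q_r C_r + Q_w C_w)/(Q_r + Q_w)
= (8.26×7.67 + 1.62×2.14)/(8.26 + 1.62) = 66.82/9.880 = 6.763 mg/L.

6.76 mg/L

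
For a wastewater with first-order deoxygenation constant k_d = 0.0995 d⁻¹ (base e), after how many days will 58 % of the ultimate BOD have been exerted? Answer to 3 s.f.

t ≈ 8.72 d

y/L₀ = 1 − e^(−k_d t) = 0.58 ⇒ e^(−k_d t) = 0.420
t = −ln(0.420) / 0.0995 = 0.8675 / 0.0995 = 8.719 d.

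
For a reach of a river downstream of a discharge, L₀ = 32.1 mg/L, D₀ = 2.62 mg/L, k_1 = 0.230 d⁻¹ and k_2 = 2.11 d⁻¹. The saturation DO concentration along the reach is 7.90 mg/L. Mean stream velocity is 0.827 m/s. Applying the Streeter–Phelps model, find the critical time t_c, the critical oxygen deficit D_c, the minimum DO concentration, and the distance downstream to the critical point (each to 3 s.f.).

t_c = [1/(k_2−k_1)] ln[(k_2/k_1)(1 − D₀(k_2−k_1)/(k_1 L₀))]
= [1/(2.11−0.230)] ln[(2.11/0.230)(1 − 2.62×1.880/(0.230×32.1))]
= (1/1.880) ln[9.174 × 0.3328] = 0.5319 × ln(3.053) = 0.5319 × 1.116 = 0.5938 d.
D_c = (k_1/k_2) L₀ e^(−k_1 t_c) = (0.230/2.11) × 32.1 × e^(−0.230×0.5938) = 0.1090 × 32.1 × 0.8723 = 3.052 mg/L.
Minimum DO = C_s − D_c = 7.90 − 3.052 = 4.848 mg/L.
x_c = v t_c = 0.827 m/s × 0.5938 d × 86400 s/d = 42430 m ≈ 42.4 km.

t_c ≈ 0.594 d; D_c ≈ 3.05 mg/L; min DO ≈ 4.85 mg/L; x_c ≈ 42.4 km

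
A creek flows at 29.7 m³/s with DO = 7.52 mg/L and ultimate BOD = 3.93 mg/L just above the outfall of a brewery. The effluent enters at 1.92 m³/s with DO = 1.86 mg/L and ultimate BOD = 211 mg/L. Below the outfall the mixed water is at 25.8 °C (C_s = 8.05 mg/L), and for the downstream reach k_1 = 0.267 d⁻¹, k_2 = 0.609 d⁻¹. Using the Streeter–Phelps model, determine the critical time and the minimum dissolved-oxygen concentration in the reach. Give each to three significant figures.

Mixed DO = (29.7×7.52 + 1.92×1.86)/(29.7+1.92) = 226.9/31.62 = 7.176 mg/L.
Mixed L₀ = (29.7×3.93 + 1.92×211)/(31.62) = 521.8/31.62 = 16.50 mg/L.
Initial deficit D₀ = C_s − DO₀ = 8.05 − 7.176 = 0.8737 mg/L.
t_c = (1/0.3420) ln[(0.609/0.267)(1 − 0.8737×0.3420/(0.267×16.50))] = 2.924 × ln(2.126) = 2.206 d.
D_c = (0.267/0.609) × 16.50 × e^(−0.267×2.206) = 0.4384 × 16.50 × 0.5549 = 4.015 mg/L.
Minimum DO = 8.05 − 4.015 = 4.035 mg/L.

t_c ≈ 2.21 d; minimum DO ≈ 4.03 mg/L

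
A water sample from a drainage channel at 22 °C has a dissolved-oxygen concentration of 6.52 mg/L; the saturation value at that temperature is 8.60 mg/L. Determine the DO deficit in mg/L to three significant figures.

D = C_s − C = 8.60 − 6.52 = 2.08 mg/L.

D ≈ 2.08 mg/L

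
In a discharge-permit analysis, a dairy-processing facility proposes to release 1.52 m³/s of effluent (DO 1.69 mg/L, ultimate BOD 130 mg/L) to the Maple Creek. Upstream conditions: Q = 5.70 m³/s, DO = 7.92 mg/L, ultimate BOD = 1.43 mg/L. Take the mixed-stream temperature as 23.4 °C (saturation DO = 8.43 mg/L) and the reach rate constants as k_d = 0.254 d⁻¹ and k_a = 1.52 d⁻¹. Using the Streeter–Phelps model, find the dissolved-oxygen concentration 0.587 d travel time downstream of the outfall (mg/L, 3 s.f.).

DO ≈ 5.10 mg/L

Mixed DO = (5.70×7.92 + 1.52×1.69)/(5.70+1.52) = 47.71/7.220 = 6.608 mg/L.
Mixed L₀ = (5.70×1.43 + 1.52×130)/(7.220) = 205.8/7.220 = 28.50 mg/L.
Initial deficit D₀ = C_s − DO₀ = 8.43 − 6.608 = 1.822 mg/L.
D(0.587) = [0.254×28.50/(1.52−0.254)](e^(−0.254×0.587) − e^(−1.52×0.587)) + 1.822 e^(−1.52×0.587)
= 5.717 × (0.8615 − 0.4097) + 1.822 × 0.4097 = 3.329 mg/L.
DO = 8.43 − 3.329 = 5.101 mg/L.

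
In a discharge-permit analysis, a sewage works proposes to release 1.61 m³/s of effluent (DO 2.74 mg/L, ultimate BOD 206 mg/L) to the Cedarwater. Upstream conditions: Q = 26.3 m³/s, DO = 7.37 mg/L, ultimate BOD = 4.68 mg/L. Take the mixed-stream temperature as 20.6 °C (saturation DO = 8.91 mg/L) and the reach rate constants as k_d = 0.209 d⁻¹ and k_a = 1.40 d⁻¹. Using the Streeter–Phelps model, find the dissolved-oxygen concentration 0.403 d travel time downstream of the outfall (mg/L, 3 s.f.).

DO ≈ 6.88 mg/L

Mixed DO = (26.3×7.37 + 1.61×2.74)/(26.3+1.61) = 198.2/27.91 = 7.103 mg/L.
Mixed L₀ = (26.3×4.68 + 1.61×206)/(27.91) = 454.7/27.91 = 16.29 mg/L.
Initial deficit D₀ = C_s − DO₀ = 8.91 − 7.103 = 1.807 mg/L.
D(0.403) = [0.209×16.29/(1.40−0.209)](e^(−0.209×0.403) − e^(−1.40×0.403)) + 1.807 e^(−1.40×0.403)
= 2.859 × (0.9192 − 0.5688) + 1.807 × 0.5688 = 2.030 mg/L.
DO = 8.91 − 2.030 = 6.880 mg/L.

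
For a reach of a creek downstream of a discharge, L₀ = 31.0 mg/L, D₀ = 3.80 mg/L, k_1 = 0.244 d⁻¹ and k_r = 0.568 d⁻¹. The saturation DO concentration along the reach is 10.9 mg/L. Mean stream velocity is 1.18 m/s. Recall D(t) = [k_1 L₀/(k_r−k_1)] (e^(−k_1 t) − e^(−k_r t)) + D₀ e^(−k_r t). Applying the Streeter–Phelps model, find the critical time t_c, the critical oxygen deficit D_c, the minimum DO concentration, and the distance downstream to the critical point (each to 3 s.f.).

t_c = [1/(k_r−k_1)] ln[(k_r/k_1)(1 − D₀(k_r−k_1)/(k_1 L₀))]
= [1/(0.568−0.244)] ln[(0.568/0.244)(1 − 3.80×0.3240/(0.244×31.0))]
= (1/0.3240) ln[2.328 × 0.8372] = 3.086 × ln(1.949) = 3.086 × 0.6673 = 2.060 d.
D_c = (k_1/k_r) L₀ e^(−k_1 t_c) = (0.244/0.568) × 31.0 × e^(−0.244×2.060) = 0.4296 × 31.0 × 0.6050 = 8.057 mg/L.
Minimum DO = C_s − D_c = 10.9 − 8.057 = 2.843 mg/L.
x_c = v t_c = 1.18 m/s × 2.060 d × 86400 s/d = 210000 m ≈ 210 km.

t_c ≈ 2.06 d; D_c ≈ 8.06 mg/L; min DO ≈ 2.84 mg/L; x_c ≈ 210 km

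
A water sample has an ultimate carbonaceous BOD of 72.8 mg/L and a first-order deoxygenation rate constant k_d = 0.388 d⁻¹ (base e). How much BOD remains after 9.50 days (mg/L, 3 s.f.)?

L_t = L₀ e^(−k_d t) = 72.8 × e^(−0.388×9.50) = 72.8 × 0.02507 = 1.825 mg/L.

L ≈ 1.83 mg/L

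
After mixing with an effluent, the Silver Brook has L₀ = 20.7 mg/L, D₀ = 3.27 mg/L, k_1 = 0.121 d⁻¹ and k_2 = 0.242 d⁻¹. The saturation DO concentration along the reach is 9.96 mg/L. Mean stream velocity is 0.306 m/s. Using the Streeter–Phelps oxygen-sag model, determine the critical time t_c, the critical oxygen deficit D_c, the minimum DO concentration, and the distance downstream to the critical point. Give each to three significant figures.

t_c = [1/(k_2−k_1)] ln[(k_2/k_1)(1 − D₀(k_2−k_1)/(k_1 L₀))]
= [1/(0.242−0.121)] ln[(0.242/0.121)(1 − 3.27×0.1210/(0.121×20.7))]
= (1/0.1210) ln[2.000 × 0.8420] = 8.264 × ln(1.684) = 8.264 × 0.5212 = 4.307 d.
L(t_c) = L₀ e^(−k_1 t_c) = 20.7 × 0.5938 = 12.29 mg/L, and at the critical point k_2 D_c = k_1 L, so D_c = (0.121/0.242) × 12.29 = 6.146 mg/L.
Minimum DO = C_s − D_c = 9.96 − 6.146 = 3.814 mg/L.
x_c = v t_c = 0.306 m/s × 4.307 d × 86400 s/d = 113900 m ≈ 114 km.

t_c ≈ 4.31 d; D_c ≈ 6.15 mg/L; min DO ≈ 3.81 mg/L; x_c ≈ 114 km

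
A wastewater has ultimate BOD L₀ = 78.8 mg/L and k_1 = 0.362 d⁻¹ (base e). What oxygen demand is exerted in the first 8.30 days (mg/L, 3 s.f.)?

y ≈ 74.9 mg/L

y_t = L₀(1 − e^(−k_1 t)) = 78.8 × (1 − e^(−0.362×8.30))
= 78.8 × (1 − 0.04956) = 78.8 × 0.9504 = 74.89 mg/L.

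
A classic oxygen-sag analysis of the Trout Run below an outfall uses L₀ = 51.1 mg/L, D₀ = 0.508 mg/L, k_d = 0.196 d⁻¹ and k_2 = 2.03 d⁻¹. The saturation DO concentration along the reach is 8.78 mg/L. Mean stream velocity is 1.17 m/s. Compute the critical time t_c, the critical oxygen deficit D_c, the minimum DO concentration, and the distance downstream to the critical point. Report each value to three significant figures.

t_c ≈ 1.22 d; D_c ≈ 3.88 mg/L; min DO ≈ 4.90 mg/L; x_c ≈ 123 km

With k_2/k_d = 10.36 and 1 − D₀(k_2−k_d)/(k_d L₀) = 0.9070,
t_c = ln(10.36 × 0.9070) / (2.03 − 0.196) = ln(9.394) / 1.834 = 2.240/1.834 = 1.221 d.
D_c = (k_d/k_2) L₀ e^(−k_d t_c) = (0.196/2.03) × 51.1 × e^(−0.196×1.221) = 0.09655 × 51.1 × 0.7871 = 3.883 mg/L.
Minimum DO = C_s − D_c = 8.78 − 3.883 = 4.897 mg/L.
x_c = v t_c = 1.17 m/s × 1.221 d × 86400 s/d = 123500 m ≈ 123 km.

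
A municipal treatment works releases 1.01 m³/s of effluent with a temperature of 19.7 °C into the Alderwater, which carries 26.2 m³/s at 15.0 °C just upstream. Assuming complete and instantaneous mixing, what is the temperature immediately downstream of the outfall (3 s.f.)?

15.2 °C

Flow-weighted mixing: C = (Q_r C_r + Q_w C_w)/(Q_r + Q_w)
= (26.2×15.0 + 1.01×19.7)/(26.2 + 1.01) = 412.9/27.21 = 15.17 °C.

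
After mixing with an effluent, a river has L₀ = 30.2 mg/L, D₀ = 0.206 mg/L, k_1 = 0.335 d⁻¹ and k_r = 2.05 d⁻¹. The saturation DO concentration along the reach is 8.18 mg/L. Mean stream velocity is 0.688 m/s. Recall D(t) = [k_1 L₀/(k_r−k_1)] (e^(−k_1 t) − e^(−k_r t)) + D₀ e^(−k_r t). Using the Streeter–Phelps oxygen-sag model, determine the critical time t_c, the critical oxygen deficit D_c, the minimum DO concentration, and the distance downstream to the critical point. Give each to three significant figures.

t_c ≈ 1.04 d; D_c ≈ 3.49 mg/L; min DO ≈ 4.69 mg/L; x_c ≈ 61.6 km

At the critical point dD/dt = 0, so k_1 L₀ e^(−k_1 t) = k_r D. Substituting D(t) from the Streeter–Phelps equation and solving for t gives
t_c = ln[(k_r/k_1)(1 − D₀(k_r−k_1)/(k_1 L₀))] / (k_r−k_1).
Here k_r−k_1 = 1.715 d⁻¹ and 1 − D₀(k_r−k_1)/(k_1 L₀) = 1 − 0.206×1.715/(0.335×30.2) = 0.9651, so
t_c = ln(6.119 × 0.9651) / 1.715 = 1.776 / 1.715 = 1.036 d.
D_c = (k_1/k_r) L₀ e^(−k_1 t_c) = (0.335/2.05) × 30.2 × e^(−0.335×1.036) = 0.1634 × 30.2 × 0.7069 = 3.489 mg/L.
Minimum DO = C_s − D_c = 8.18 − 3.489 = 4.691 mg/L.
x_c = v t_c = 0.688 m/s × 1.036 d × 86400 s/d = 61550 m ≈ 61.6 km.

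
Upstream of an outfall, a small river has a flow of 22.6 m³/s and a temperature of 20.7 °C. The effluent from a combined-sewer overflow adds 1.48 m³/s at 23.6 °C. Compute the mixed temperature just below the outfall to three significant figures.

20.9 °C

Flow-weighted mixing: C = (Q_r C_r + Q_w C_w)/(Q_r + Q_w)
= (22.6×20.7 + 1.48×23.6)/(22.6 + 1.48) = 502.7/24.08 = 20.88 °C.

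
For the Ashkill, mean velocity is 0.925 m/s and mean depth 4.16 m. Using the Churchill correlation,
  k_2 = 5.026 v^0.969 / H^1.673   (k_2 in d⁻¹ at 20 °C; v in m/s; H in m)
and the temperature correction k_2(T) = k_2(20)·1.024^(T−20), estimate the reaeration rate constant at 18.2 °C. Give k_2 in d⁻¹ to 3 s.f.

k_2 ≈ 0.411 d⁻¹

k_2(20) = 5.026 × 0.925^0.969 / 4.16^1.673 = 5.026 × 0.9272 / 10.86 = 0.4292 d⁻¹.
k_2(18.2) = 0.4292 × 1.024^(18.2−20) = 0.4292 × 0.9582 = 0.4113 d⁻¹.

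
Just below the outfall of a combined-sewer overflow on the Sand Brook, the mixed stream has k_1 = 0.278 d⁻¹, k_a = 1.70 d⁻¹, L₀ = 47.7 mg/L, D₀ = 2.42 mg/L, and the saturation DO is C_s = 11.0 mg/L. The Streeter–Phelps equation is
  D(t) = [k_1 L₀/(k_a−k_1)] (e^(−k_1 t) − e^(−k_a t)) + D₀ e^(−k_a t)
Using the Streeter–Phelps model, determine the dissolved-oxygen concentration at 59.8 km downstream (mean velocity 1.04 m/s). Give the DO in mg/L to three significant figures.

DO ≈ 5.48 mg/L

Travel time t = x/v = 59.8 km / (1.04 m/s) = 59800 m / 1.04 m/s = 57500 s = 0.6655 d.
k_1 L₀/(k_a−k_1) = 0.278×47.7/(1.70−0.278) = 13.26/1.422 = 9.325 mg/L.
e^(−k_1 t) = e^(−0.278×0.6655) = 0.8311; e^(−k_a t) = e^(−1.70×0.6655) = 0.3226.
D = 9.325 × (0.8311 − 0.3226) + 2.42 × 0.3226 = 4.742 + 0.7807 = 5.523 mg/L.
DO = C_s − D = 11.0 − 5.523 = 5.477 mg/L.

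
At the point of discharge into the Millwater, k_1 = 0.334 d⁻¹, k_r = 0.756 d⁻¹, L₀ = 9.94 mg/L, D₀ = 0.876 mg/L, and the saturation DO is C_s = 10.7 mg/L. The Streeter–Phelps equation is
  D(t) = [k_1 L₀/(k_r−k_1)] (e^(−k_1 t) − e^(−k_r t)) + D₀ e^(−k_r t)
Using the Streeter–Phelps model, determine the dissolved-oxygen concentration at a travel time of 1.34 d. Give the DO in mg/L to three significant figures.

DO ≈ 8.21 mg/L

k_1 L₀/(k_r−k_1) = 0.334×9.94/(0.756−0.334) = 3.320/0.4220 = 7.867 mg/L.
e^(−k_1 t) = e^(−0.334×1.340) = 0.6392; e^(−k_r t) = e^(−0.756×1.340) = 0.3631.
D = 7.867 × (0.6392 − 0.3631) + 0.876 × 0.3631 = 2.172 + 0.3181 = 2.490 mg/L.
DO = C_s − D = 10.7 − 2.490 = 8.210 mg/L.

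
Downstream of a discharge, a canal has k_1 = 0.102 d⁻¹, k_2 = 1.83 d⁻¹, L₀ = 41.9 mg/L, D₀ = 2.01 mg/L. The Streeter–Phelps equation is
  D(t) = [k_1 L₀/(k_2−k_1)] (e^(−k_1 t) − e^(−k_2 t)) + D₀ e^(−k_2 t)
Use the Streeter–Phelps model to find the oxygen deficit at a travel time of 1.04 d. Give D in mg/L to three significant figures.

D ≈ 2.16 mg/L

k_1 L₀/(k_2−k_1) = 0.102×41.9/(1.83−0.102) = 4.274/1.728 = 2.473 mg/L.
e^(−k_1 t) = e^(−0.102×1.040) = 0.8994; e^(−k_2 t) = e^(−1.83×1.040) = 0.1491.
D = 2.473 × (0.8994 − 0.1491) + 2.01 × 0.1491 = 1.856 + 0.2997 = 2.155 mg/L.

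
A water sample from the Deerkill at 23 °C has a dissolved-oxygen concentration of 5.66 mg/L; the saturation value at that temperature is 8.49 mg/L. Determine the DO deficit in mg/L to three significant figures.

D = C_s − C = 8.49 − 5.66 = 2.83 mg/L.

D ≈ 2.83 mg/L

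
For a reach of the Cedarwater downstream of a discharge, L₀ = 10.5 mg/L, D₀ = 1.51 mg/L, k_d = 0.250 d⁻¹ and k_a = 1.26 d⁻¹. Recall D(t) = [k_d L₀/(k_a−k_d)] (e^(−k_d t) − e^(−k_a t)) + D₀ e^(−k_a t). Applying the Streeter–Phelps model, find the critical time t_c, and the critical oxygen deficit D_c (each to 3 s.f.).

With k_a/k_d = 5.040 and 1 − D₀(k_a−k_d)/(k_d L₀) = 0.4190,
t_c = ln(5.040 × 0.4190) / (1.26 − 0.250) = ln(2.112) / 1.010 = 0.7475/1.010 = 0.7401 d.
L(t_c) = L₀ e^(−k_d t_c) = 10.5 × 0.8311 = 8.726 mg/L, and at the critical point k_a D_c = k_d L, so D_c = (0.250/1.26) × 8.726 = 1.731 mg/L.

t_c ≈ 0.740 d; D_c ≈ 1.73 mg/L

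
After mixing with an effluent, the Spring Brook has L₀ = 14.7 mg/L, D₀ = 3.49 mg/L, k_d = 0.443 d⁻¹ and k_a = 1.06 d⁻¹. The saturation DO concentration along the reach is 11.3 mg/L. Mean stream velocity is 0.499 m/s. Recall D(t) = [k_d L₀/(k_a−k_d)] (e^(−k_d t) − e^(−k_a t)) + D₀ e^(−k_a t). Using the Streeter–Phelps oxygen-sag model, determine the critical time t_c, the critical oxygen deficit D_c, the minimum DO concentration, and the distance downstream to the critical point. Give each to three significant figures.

t_c ≈ 0.763 d; D_c ≈ 4.38 mg/L; min DO ≈ 6.92 mg/L; x_c ≈ 32.9 km

With k_a/k_d = 2.393 and 1 − D₀(k_a−k_d)/(k_d L₀) = 0.6693,
t_c = ln(2.393 × 0.6693) / (1.06 − 0.443) = ln(1.602) / 0.6170 = 0.4710/0.6170 = 0.7633 d.
L(t_c) = L₀ e^(−k_d t_c) = 14.7 × 0.7131 = 10.48 mg/L, and at the critical point k_a D_c = k_d L, so D_c = (0.443/1.06) × 10.48 = 4.381 mg/L.
Minimum DO = C_s − D_c = 11.3 − 4.381 = 6.919 mg/L.
x_c = v t_c = 0.499 m/s × 0.7633 d × 86400 s/d = 32910 m ≈ 32.9 km.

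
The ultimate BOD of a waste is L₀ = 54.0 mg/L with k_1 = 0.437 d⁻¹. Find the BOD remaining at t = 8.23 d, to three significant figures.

L ≈ 1.48 mg/L

L_t = L₀ e^(−k_1 t) = 54.0 × e^(−0.437×8.23) = 54.0 × 0.02742 = 1.481 mg/L.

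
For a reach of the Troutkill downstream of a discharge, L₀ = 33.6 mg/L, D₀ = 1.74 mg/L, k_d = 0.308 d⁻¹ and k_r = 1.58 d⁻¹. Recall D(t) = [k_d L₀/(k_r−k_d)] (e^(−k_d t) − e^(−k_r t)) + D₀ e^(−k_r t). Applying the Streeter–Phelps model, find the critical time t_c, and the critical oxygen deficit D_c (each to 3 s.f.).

At the critical point dD/dt = 0, so k_d L₀ e^(−k_d t) = k_r D. Substituting D(t) from the Streeter–Phelps equation and solving for t gives
t_c = ln[(k_r/k_d)(1 − D₀(k_r−k_d)/(k_d L₀))] / (k_r−k_d).
Here k_r−k_d = 1.272 d⁻¹ and 1 − D₀(k_r−k_d)/(k_d L₀) = 1 − 1.74×1.272/(0.308×33.6) = 0.7861, so
t_c = ln(5.130 × 0.7861) / 1.272 = 1.394 / 1.272 = 1.096 d.
L(t_c) = L₀ e^(−k_d t_c) = 33.6 × 0.7134 = 23.97 mg/L, and at the critical point k_r D_c = k_d L, so D_c = (0.308/1.58) × 23.97 = 4.673 mg/L.

t_c ≈ 1.10 d; D_c ≈ 4.67 mg/L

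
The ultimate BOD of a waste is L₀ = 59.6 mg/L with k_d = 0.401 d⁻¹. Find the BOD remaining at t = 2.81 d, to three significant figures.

L ≈ 19.3 mg/L

L_t = L₀ e^(−k_d t) = 59.6 × e^(−0.401×2.81) = 59.6 × 0.3241 = 19.31 mg/L.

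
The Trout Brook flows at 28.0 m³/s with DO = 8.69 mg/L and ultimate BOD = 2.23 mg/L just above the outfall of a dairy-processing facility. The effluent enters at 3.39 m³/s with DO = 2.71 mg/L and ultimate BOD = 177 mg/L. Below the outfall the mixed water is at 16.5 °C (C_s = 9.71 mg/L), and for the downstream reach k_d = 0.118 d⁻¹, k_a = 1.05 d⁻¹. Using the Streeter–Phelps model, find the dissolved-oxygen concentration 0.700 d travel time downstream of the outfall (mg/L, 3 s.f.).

Mixed DO = (28.0×8.69 + 3.39×2.71)/(28.0+3.39) = 252.5/31.39 = 8.044 mg/L.
Mixed L₀ = (28.0×2.23 + 3.39×177)/(31.39) = 662.5/31.39 = 21.10 mg/L.
Initial deficit D₀ = C_s − DO₀ = 9.71 − 8.044 = 1.666 mg/L.
D(0.700) = [0.118×21.10/(1.05−0.118)](e^(−0.118×0.700) − e^(−1.05×0.700)) + 1.666 e^(−1.05×0.700)
= 2.672 × (0.9207 − 0.4795) + 1.666 × 0.4795 = 1.978 mg/L.
DO = 9.71 − 1.978 = 7.732 mg/L.

DO ≈ 7.73 mg/L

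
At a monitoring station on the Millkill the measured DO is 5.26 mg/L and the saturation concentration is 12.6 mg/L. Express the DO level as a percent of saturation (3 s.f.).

41.7 % saturation

% saturation = C/C_s × 100 = 5.26/12.6 × 100 = 41.7 %.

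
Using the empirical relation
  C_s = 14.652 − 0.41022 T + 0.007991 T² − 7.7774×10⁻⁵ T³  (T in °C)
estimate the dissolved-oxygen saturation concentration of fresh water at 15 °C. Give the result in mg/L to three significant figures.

C_s ≈ 10.0 mg/L

C_s = 14.652 − 0.41022×15 + 0.007991×15² − 7.7774×10⁻⁵×15³ = 10.03 mg/L.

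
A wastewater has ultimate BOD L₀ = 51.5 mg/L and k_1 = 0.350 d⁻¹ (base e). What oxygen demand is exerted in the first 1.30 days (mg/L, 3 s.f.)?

y_t = L₀(1 − e^(−k_1 t)) = 51.5 × (1 − e^(−0.350×1.30))
= 51.5 × (1 − 0.6344) = 51.5 × 0.3656 = 18.83 mg/L.

y ≈ 18.8 mg/L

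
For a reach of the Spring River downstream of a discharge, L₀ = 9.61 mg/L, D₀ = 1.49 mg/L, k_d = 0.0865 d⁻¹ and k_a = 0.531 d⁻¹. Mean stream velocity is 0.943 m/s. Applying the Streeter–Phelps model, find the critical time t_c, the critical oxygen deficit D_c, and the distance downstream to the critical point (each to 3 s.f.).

At the critical point dD/dt = 0, so k_d L₀ e^(−k_d t) = k_a D. Substituting D(t) from the Streeter–Phelps equation and solving for t gives
t_c = ln[(k_a/k_d)(1 − D₀(k_a−k_d)/(k_d L₀))] / (k_a−k_d).
Here k_a−k_d = 0.4445 d⁻¹ and 1 − D₀(k_a−k_d)/(k_d L₀) = 1 − 1.49×0.4445/(0.0865×9.61) = 0.2033, so
t_c = ln(6.139 × 0.2033) / 0.4445 = 0.2213 / 0.4445 = 0.4979 d.
D_c = (k_d/k_a) L₀ e^(−k_d t_c) = (0.0865/0.531) × 9.61 × e^(−0.0865×0.4979) = 0.1629 × 9.61 × 0.9578 = 1.499 mg/L.
x_c = v t_c = 0.943 m/s × 0.4979 d × 86400 s/d = 40570 m ≈ 40.6 km.

t_c ≈ 0.498 d; D_c ≈ 1.50 mg/L; x_c ≈ 40.6 km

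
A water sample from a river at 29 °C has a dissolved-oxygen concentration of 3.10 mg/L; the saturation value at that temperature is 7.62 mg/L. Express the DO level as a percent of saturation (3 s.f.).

% saturation = C/C_s × 100 = 3.10/7.62 × 100 = 40.7 %.

40.7 % saturation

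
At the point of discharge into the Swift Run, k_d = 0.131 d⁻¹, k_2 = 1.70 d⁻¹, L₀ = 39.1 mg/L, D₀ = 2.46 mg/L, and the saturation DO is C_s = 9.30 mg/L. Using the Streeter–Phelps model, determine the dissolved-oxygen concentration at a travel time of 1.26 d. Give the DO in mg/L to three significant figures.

k_d L₀/(k_2−k_d) = 0.131×39.1/(1.70−0.131) = 5.122/1.569 = 3.265 mg/L.
e^(−k_d t) = e^(−0.131×1.260) = 0.8478; e^(−k_2 t) = e^(−1.70×1.260) = 0.1174.
D = 3.265 × (0.8478 − 0.1174) + 2.46 × 0.1174 = 2.385 + 0.2889 = 2.673 mg/L.
DO = C_s − D = 9.30 − 2.673 = 6.627 mg/L.

DO ≈ 6.63 mg/L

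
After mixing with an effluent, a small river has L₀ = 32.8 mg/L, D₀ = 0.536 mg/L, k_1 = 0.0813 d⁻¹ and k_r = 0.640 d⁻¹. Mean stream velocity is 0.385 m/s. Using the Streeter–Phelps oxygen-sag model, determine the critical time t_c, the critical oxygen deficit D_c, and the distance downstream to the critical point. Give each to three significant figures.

At the critical point dD/dt = 0, so k_1 L₀ e^(−k_1 t) = k_r D. Substituting D(t) from the Streeter–Phelps equation and solving for t gives
t_c = ln[(k_r/k_1)(1 − D₀(k_r−k_1)/(k_1 L₀))] / (k_r−k_1).
Here k_r−k_1 = 0.5587 d⁻¹ and 1 − D₀(k_r−k_1)/(k_1 L₀) = 1 − 0.536×0.5587/(0.0813×32.8) = 0.8877, so
t_c = ln(7.872 × 0.8877) / 0.5587 = 1.944 / 0.5587 = 3.480 d.
L(t_c) = L₀ e^(−k_1 t_c) = 32.8 × 0.7536 = 24.72 mg/L, and at the critical point k_r D_c = k_1 L, so D_c = (0.0813/0.640) × 24.72 = 3.140 mg/L.
x_c = v t_c = 0.385 m/s × 3.480 d × 86400 s/d = 115800 m ≈ 116 km.

t_c ≈ 3.48 d; D_c ≈ 3.14 mg/L; x_c ≈ 116 km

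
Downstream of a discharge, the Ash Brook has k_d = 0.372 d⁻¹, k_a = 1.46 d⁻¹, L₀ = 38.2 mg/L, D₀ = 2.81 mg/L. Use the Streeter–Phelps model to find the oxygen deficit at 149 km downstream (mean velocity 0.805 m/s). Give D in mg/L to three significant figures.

D ≈ 5.44 mg/L

Travel time t = x/v = 149 km / (0.805 m/s) = 149000 m / 0.805 m/s = 185100 s = 2.142 d.
k_d L₀/(k_a−k_d) = 0.372×38.2/(1.46−0.372) = 14.21/1.088 = 13.06 mg/L.
e^(−k_d t) = e^(−0.372×2.142) = 0.4507; e^(−k_a t) = e^(−1.46×2.142) = 0.04382.
D = 13.06 × (0.4507 − 0.04382) + 2.81 × 0.04382 = 5.314 + 0.1231 = 5.438 mg/L.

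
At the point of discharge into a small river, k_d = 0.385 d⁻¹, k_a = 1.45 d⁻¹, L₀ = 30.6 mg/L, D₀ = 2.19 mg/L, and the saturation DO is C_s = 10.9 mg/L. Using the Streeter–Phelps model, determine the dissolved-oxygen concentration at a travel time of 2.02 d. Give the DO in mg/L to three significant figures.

DO ≈ 6.29 mg/L

k_d L₀/(k_a−k_d) = 0.385×30.6/(1.45−0.385) = 11.78/1.065 = 11.06 mg/L.
e^(−k_d t) = e^(−0.385×2.020) = 0.4595; e^(−k_a t) = e^(−1.45×2.020) = 0.05345.
D = 11.06 × (0.4595 − 0.05345) + 2.19 × 0.05345 = 4.491 + 0.1171 = 4.608 mg/L.
DO = C_s − D = 10.9 − 4.608 = 6.292 mg/L.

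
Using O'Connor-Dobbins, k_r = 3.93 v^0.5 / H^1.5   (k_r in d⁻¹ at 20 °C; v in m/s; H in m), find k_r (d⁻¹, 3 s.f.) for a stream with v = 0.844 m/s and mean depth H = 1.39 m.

k_r = 3.93 × 0.844^0.5 / 1.39^1.5 = 3.93 × 0.9187 / 1.639 = 2.203 d⁻¹.

k_r ≈ 2.20 d⁻¹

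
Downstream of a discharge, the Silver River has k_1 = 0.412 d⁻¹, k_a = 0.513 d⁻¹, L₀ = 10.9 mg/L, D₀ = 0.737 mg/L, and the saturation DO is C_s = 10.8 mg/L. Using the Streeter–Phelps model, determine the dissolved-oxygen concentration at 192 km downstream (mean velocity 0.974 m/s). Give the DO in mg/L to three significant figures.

Travel time t = x/v = 192 km / (0.974 m/s) = 192000 m / 0.974 m/s = 197100 s = 2.282 d.
k_1 L₀/(k_a−k_1) = 0.412×10.9/(0.513−0.412) = 4.491/0.1010 = 44.46 mg/L.
e^(−k_1 t) = e^(−0.412×2.282) = 0.3906; e^(−k_a t) = e^(−0.513×2.282) = 0.3102.
D = 44.46 × (0.3906 − 0.3102) + 0.737 × 0.3102 = 3.575 + 0.2286 = 3.803 mg/L.
DO = C_s − D = 10.8 − 3.803 = 6.997 mg/L.

DO ≈ 7.00 mg/L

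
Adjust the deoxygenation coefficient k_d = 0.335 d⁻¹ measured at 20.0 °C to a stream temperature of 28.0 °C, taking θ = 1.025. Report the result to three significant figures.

k_d(T₂) = k_d(T₁) · θ^(T₂−T₁) = 0.335 × 1.025^(28.0−20.0)
= 0.335 × 1.025^8.00 = 0.335 × 1.218 = 0.4082 d⁻¹.

k_d ≈ 0.408 d⁻¹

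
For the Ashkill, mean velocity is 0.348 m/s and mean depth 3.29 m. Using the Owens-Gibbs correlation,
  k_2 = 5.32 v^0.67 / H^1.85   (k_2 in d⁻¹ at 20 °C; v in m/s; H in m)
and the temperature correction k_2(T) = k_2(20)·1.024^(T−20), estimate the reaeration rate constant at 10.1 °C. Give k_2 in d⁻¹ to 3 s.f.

k_2 ≈ 0.229 d⁻¹

k_2(20) = 5.32 × 0.348^0.67 / 3.29^1.85 = 5.32 × 0.4930 / 9.053 = 0.2897 d⁻¹.
k_2(10.1) = 0.2897 × 1.024^(10.1−20) = 0.2897 × 0.7907 = 0.2291 d⁻¹.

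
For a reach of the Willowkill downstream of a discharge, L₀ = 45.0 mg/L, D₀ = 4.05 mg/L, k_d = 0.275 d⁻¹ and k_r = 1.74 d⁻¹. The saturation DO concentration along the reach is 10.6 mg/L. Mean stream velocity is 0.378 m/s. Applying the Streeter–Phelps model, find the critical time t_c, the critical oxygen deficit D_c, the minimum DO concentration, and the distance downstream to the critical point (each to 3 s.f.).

t_c ≈ 0.814 d; D_c ≈ 5.69 mg/L; min DO ≈ 4.91 mg/L; x_c ≈ 26.6 km

With k_r/k_d = 6.327 and 1 − D₀(k_r−k_d)/(k_d L₀) = 0.5205,
t_c = ln(6.327 × 0.5205) / (1.74 − 0.275) = ln(3.294) / 1.465 = 1.192/1.465 = 0.8136 d.
D_c = (k_d/k_r) L₀ e^(−k_d t_c) = (0.275/1.74) × 45.0 × e^(−0.275×0.8136) = 0.1580 × 45.0 × 0.7995 = 5.686 mg/L.
Minimum DO = C_s − D_c = 10.6 − 5.686 = 4.914 mg/L.
x_c = v t_c = 0.378 m/s × 0.8136 d × 86400 s/d = 26570 m ≈ 26.6 km.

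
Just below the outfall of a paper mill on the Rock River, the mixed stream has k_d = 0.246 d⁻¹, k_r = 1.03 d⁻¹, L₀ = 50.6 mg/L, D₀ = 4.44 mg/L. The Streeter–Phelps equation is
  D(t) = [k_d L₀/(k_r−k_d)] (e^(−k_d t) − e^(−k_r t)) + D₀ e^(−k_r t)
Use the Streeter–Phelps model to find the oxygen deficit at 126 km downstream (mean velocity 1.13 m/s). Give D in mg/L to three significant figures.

Travel time t = x/v = 126 km / (1.13 m/s) = 126000 m / 1.13 m/s = 111500 s = 1.291 d.
k_d L₀/(k_r−k_d) = 0.246×50.6/(1.03−0.246) = 12.45/0.7840 = 15.88 mg/L.
e^(−k_d t) = e^(−0.246×1.291) = 0.7280; e^(−k_r t) = e^(−1.03×1.291) = 0.2647.
D = 15.88 × (0.7280 − 0.2647) + 4.44 × 0.2647 = 7.356 + 1.175 = 8.531 mg/L.

D ≈ 8.53 mg/L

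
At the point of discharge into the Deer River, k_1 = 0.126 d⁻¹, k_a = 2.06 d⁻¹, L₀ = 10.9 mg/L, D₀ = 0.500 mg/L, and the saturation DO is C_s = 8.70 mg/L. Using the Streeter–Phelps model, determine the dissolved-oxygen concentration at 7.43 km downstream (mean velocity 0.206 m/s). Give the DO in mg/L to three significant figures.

Travel time t = x/v = 7.43 km / (0.206 m/s) = 7430 m / 0.206 m/s = 36070 s = 0.4175 d.
k_1 L₀/(k_a−k_1) = 0.126×10.9/(2.06−0.126) = 1.373/1.934 = 0.7101 mg/L.
e^(−k_1 t) = e^(−0.126×0.4175) = 0.9488; e^(−k_a t) = e^(−2.06×0.4175) = 0.4232.
D = 0.7101 × (0.9488 − 0.4232) + 0.500 × 0.4232 = 0.3732 + 0.2116 = 0.5848 mg/L.
DO = C_s − D = 8.70 − 0.5848 = 8.115 mg/L.

DO ≈ 8.12 mg/L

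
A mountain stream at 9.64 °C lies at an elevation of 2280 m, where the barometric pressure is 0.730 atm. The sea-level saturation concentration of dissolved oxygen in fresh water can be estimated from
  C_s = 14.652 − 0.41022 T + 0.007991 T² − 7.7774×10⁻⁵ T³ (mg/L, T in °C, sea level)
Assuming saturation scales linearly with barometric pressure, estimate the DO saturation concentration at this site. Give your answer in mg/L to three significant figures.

At sea level: C_s = 14.652 − 0.41022×9.64 + 0.007991×9.64² − 7.7774×10⁻⁵×9.64³ = 11.37 mg/L.
Pressure correction: C_s' = 11.37 × 0.730 = 8.300 mg/L.

C_s ≈ 8.30 mg/L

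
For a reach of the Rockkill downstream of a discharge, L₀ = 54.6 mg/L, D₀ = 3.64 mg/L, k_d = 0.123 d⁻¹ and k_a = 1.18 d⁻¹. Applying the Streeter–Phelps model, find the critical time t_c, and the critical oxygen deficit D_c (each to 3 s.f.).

With k_a/k_d = 9.593 and 1 − D₀(k_a−k_d)/(k_d L₀) = 0.4271,
t_c = ln(9.593 × 0.4271) / (1.18 − 0.123) = ln(4.097) / 1.057 = 1.410/1.057 = 1.334 d.
D_c = (k_d/k_a) L₀ e^(−k_d t_c) = (0.123/1.18) × 54.6 × e^(−0.123×1.334) = 0.1042 × 54.6 × 0.8486 = 4.830 mg/L.

t_c ≈ 1.33 d; D_c ≈ 4.83 mg/L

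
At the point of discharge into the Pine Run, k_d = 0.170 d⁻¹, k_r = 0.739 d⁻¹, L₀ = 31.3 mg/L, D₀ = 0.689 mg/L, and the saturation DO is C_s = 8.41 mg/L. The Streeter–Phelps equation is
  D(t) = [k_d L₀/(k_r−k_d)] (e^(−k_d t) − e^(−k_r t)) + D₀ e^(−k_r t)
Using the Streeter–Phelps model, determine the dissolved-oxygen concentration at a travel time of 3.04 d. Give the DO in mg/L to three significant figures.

DO ≈ 3.75 mg/L

k_d L₀/(k_r−k_d) = 0.170×31.3/(0.739−0.170) = 5.321/0.5690 = 9.351 mg/L.
e^(−k_d t) = e^(−0.170×3.040) = 0.5964; e^(−k_r t) = e^(−0.739×3.040) = 0.1058.
D = 9.351 × (0.5964 − 0.1058) + 0.689 × 0.1058 = 4.588 + 0.07287 = 4.661 mg/L.
DO = C_s − D = 8.41 − 4.661 = 3.749 mg/L.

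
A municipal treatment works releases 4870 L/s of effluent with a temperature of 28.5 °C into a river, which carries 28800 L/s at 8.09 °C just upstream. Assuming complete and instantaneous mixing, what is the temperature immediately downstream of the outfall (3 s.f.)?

Flow-weighted mixing: C = (Q_r C_r + Q_w C_w)/(Q_r + Q_w)
= (28800×8.09 + 4870×28.5)/(28800 + 4870) = 371800/33670 = 11.04 °C.

11.0 °C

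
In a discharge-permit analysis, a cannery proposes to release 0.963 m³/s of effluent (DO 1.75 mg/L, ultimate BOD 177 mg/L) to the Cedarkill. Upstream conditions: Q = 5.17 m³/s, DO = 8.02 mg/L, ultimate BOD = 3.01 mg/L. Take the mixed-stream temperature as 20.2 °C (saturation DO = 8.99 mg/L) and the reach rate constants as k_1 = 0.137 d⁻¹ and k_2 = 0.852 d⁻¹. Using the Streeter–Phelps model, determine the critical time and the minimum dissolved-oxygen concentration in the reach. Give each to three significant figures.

t_c ≈ 1.98 d; minimum DO ≈ 5.27 mg/L

Mixed DO = (5.17×8.02 + 0.963×1.75)/(5.17+0.963) = 43.15/6.133 = 7.035 mg/L.
Mixed L₀ = (5.17×3.01 + 0.963×177)/(6.133) = 186.0/6.133 = 30.33 mg/L.
Initial deficit D₀ = C_s − DO₀ = 8.99 − 7.035 = 1.955 mg/L.
t_c = (1/0.7150) ln[(0.852/0.137)(1 − 1.955×0.7150/(0.137×30.33))] = 1.399 × ln(4.127) = 1.983 d.
D_c = (0.137/0.852) × 30.33 × e^(−0.137×1.983) = 0.1608 × 30.33 × 0.7621 = 3.717 mg/L.
Minimum DO = 8.99 − 3.717 = 5.273 mg/L.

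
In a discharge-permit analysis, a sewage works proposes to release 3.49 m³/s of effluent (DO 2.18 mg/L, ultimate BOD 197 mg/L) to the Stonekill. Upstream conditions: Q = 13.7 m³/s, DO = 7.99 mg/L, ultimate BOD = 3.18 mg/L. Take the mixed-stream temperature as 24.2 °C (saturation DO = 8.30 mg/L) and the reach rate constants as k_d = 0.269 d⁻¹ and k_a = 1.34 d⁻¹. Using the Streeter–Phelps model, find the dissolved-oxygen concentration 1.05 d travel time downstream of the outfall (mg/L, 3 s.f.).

DO ≈ 2.50 mg/L

Mixed DO = (13.7×7.99 + 3.49×2.18)/(13.7+3.49) = 117.1/17.19 = 6.810 mg/L.
Mixed L₀ = (13.7×3.18 + 3.49×197)/(17.19) = 731.1/17.19 = 42.53 mg/L.
Initial deficit D₀ = C_s − DO₀ = 8.30 − 6.810 = 1.490 mg/L.
D(1.05) = [0.269×42.53/(1.34−0.269)](e^(−0.269×1.05) − e^(−1.34×1.05)) + 1.490 e^(−1.34×1.05)
= 10.68 × (0.7539 − 0.2449) + 1.490 × 0.2449 = 5.803 mg/L.
DO = 8.30 − 5.803 = 2.497 mg/L.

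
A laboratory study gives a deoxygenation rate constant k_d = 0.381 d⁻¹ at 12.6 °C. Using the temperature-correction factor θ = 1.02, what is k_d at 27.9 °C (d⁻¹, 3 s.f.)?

k_d ≈ 0.516 d⁻¹

k_d(T₂) = k_d(T₁) · θ^(T₂−T₁) = 0.381 × 1.02^(27.9−12.6)
= 0.381 × 1.02^15.3 = 0.381 × 1.354 = 0.5158 d⁻¹.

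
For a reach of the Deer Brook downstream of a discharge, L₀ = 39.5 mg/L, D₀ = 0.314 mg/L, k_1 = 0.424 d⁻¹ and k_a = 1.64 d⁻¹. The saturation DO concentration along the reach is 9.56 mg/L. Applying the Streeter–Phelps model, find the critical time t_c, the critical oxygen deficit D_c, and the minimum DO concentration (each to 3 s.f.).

t_c = [1/(k_a−k_1)] ln[(k_a/k_1)(1 − D₀(k_a−k_1)/(k_1 L₀))]
= [1/(1.64−0.424)] ln[(1.64/0.424)(1 − 0.314×1.216/(0.424×39.5))]
= (1/1.216) ln[3.868 × 0.9772] = 0.8224 × ln(3.780) = 0.8224 × 1.330 = 1.093 d.
L(t_c) = L₀ e^(−k_1 t_c) = 39.5 × 0.6290 = 24.85 mg/L, and at the critical point k_a D_c = k_1 L, so D_c = (0.424/1.64) × 24.85 = 6.423 mg/L.
Minimum DO = C_s − D_c = 9.56 − 6.423 = 3.137 mg/L.

t_c ≈ 1.09 d; D_c ≈ 6.42 mg/L; min DO ≈ 3.14 mg/L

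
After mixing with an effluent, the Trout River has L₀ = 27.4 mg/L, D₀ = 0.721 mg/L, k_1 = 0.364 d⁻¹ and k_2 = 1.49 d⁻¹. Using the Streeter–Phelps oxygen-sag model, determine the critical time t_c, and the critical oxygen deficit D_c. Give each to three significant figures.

t_c ≈ 1.18 d; D_c ≈ 4.36 mg/L

t_c = [1/(k_2−k_1)] ln[(k_2/k_1)(1 − D₀(k_2−k_1)/(k_1 L₀))]
= [1/(1.49−0.364)] ln[(1.49/0.364)(1 − 0.721×1.126/(0.364×27.4))]
= (1/1.126) ln[4.093 × 0.9186] = 0.8881 × ln(3.760) = 0.8881 × 1.324 = 1.176 d.
D_c = (k_1/k_2) L₀ e^(−k_1 t_c) = (0.364/1.49) × 27.4 × e^(−0.364×1.176) = 0.2443 × 27.4 × 0.6517 = 4.362 mg/L.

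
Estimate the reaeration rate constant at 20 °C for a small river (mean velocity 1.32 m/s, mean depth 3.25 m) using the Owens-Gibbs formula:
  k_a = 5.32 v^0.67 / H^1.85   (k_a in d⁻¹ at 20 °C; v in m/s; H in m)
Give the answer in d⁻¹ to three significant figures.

k_a = 5.32 × 1.32^0.67 / 3.25^1.85 = 5.32 × 1.204 / 8.851 = 0.7240 d⁻¹.

k_a ≈ 0.724 d⁻¹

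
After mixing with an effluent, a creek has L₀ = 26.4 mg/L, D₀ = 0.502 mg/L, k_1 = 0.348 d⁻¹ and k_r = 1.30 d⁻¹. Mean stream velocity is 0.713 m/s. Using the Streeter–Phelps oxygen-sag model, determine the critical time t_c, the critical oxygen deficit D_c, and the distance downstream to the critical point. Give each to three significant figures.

t_c ≈ 1.33 d; D_c ≈ 4.45 mg/L; x_c ≈ 81.8 km

t_c = [1/(k_r−k_1)] ln[(k_r/k_1)(1 − D₀(k_r−k_1)/(k_1 L₀))]
= [1/(1.30−0.348)] ln[(1.30/0.348)(1 − 0.502×0.9520/(0.348×26.4))]
= (1/0.9520) ln[3.736 × 0.9480] = 1.050 × ln(3.541) = 1.050 × 1.264 = 1.328 d.
L(t_c) = L₀ e^(−k_1 t_c) = 26.4 × 0.6299 = 16.63 mg/L, and at the critical point k_r D_c = k_1 L, so D_c = (0.348/1.30) × 16.63 = 4.451 mg/L.
x_c = v t_c = 0.713 m/s × 1.328 d × 86400 s/d = 81820 m ≈ 81.8 km.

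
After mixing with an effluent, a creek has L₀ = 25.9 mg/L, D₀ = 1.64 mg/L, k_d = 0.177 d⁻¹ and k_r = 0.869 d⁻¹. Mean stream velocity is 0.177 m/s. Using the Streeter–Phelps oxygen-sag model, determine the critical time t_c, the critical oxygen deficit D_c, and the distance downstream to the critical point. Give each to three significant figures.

t_c ≈ 1.89 d; D_c ≈ 3.78 mg/L; x_c ≈ 28.9 km

At the critical point dD/dt = 0, so k_d L₀ e^(−k_d t) = k_r D. Substituting D(t) from the Streeter–Phelps equation and solving for t gives
t_c = ln[(k_r/k_d)(1 − D₀(k_r−k_d)/(k_d L₀))] / (k_r−k_d).
Here k_r−k_d = 0.6920 d⁻¹ and 1 − D₀(k_r−k_d)/(k_d L₀) = 1 − 1.64×0.6920/(0.177×25.9) = 0.7524, so
t_c = ln(4.910 × 0.7524) / 0.6920 = 1.307 / 0.6920 = 1.888 d.
D_c = (k_d/k_r) L₀ e^(−k_d t_c) = (0.177/0.869) × 25.9 × e^(−0.177×1.888) = 0.2037 × 25.9 × 0.7159 = 3.777 mg/L.
x_c = v t_c = 0.177 m/s × 1.888 d × 86400 s/d = 28880 m ≈ 28.9 km.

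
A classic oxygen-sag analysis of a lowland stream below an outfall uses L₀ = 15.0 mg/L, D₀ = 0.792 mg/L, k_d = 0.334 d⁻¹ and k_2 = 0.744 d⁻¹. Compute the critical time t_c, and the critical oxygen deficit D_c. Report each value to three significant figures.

With k_2/k_d = 2.228 and 1 − D₀(k_2−k_d)/(k_d L₀) = 0.9352,
t_c = ln(2.228 × 0.9352) / (0.744 − 0.334) = ln(2.083) / 0.4100 = 0.7339/0.4100 = 1.790 d.
L(t_c) = L₀ e^(−k_d t_c) = 15.0 × 0.5500 = 8.250 mg/L, and at the critical point k_2 D_c = k_d L, so D_c = (0.334/0.744) × 8.250 = 3.704 mg/L.

t_c ≈ 1.79 d; D_c ≈ 3.70 mg/L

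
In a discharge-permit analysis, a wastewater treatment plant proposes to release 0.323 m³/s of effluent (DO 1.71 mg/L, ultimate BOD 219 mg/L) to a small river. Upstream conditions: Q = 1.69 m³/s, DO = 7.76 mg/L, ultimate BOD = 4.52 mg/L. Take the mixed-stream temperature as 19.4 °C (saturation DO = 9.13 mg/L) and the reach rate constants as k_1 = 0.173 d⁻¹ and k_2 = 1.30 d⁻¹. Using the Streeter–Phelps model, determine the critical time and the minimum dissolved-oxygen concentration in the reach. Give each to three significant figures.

t_c ≈ 1.35 d; minimum DO ≈ 5.03 mg/L

Mixed DO = (1.69×7.76 + 0.323×1.71)/(1.69+0.323) = 13.67/2.013 = 6.789 mg/L.
Mixed L₀ = (1.69×4.52 + 0.323×219)/(2.013) = 78.38/2.013 = 38.93 mg/L.
Initial deficit D₀ = C_s − DO₀ = 9.13 − 6.789 = 2.341 mg/L.
t_c = (1/1.127) ln[(1.30/0.173)(1 − 2.341×1.127/(0.173×38.93))] = 0.8873 × ln(4.571) = 1.349 d.
D_c = (0.173/1.30) × 38.93 × e^(−0.173×1.349) = 0.1331 × 38.93 × 0.7919 = 4.103 mg/L.
Minimum DO = 9.13 − 4.103 = 5.027 mg/L.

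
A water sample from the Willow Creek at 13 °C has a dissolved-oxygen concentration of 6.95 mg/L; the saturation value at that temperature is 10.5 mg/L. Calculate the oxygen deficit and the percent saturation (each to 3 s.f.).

D = C_s − C = 10.5 − 6.95 = 3.55 mg/L.
% saturation = 6.95/10.5 × 100 = 66.2 %.

D ≈ 3.55 mg/L; 66.2 % saturation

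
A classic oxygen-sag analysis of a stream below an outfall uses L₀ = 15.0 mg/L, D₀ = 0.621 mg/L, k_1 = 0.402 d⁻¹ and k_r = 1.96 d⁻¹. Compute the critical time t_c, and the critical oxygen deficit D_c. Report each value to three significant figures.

t_c ≈ 0.905 d; D_c ≈ 2.14 mg/L

With k_r/k_1 = 4.876 and 1 − D₀(k_r−k_1)/(k_1 L₀) = 0.8395,
t_c = ln(4.876 × 0.8395) / (1.96 − 0.402) = ln(4.093) / 1.558 = 1.409/1.558 = 0.9046 d.
D_c = (k_1/k_r) L₀ e^(−k_1 t_c) = (0.402/1.96) × 15.0 × e^(−0.402×0.9046) = 0.2051 × 15.0 × 0.6951 = 2.139 mg/L.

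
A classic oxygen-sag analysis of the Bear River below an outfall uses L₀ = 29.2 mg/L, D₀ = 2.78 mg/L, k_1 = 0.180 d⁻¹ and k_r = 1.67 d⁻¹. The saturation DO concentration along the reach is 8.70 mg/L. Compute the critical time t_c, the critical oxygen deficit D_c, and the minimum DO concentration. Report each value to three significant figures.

With k_r/k_1 = 9.278 and 1 − D₀(k_r−k_1)/(k_1 L₀) = 0.2119,
t_c = ln(9.278 × 0.2119) / (1.67 − 0.180) = ln(1.966) / 1.490 = 0.6760/1.490 = 0.4537 d.
L(t_c) = L₀ e^(−k_1 t_c) = 29.2 × 0.9216 = 26.91 mg/L, and at the critical point k_r D_c = k_1 L, so D_c = (0.180/1.67) × 26.91 = 2.900 mg/L.
Minimum DO = C_s − D_c = 8.70 − 2.900 = 5.800 mg/L.

t_c ≈ 0.454 d; D_c ≈ 2.90 mg/L; min DO ≈ 5.80 mg/L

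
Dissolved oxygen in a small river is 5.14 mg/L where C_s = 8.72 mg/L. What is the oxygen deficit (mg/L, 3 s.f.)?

D ≈ 3.58 mg/L

D = C_s − C = 8.72 − 5.14 = 3.58 mg/L.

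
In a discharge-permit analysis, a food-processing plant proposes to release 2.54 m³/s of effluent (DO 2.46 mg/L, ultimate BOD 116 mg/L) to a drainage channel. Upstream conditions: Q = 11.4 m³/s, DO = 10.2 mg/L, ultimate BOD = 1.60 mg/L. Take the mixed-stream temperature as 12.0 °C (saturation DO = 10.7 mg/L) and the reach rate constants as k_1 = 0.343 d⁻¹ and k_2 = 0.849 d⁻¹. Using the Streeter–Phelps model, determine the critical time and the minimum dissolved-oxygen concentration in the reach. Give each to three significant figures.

Mixed DO = (11.4×10.2 + 2.54×2.46)/(11.4+2.54) = 122.5/13.94 = 8.790 mg/L.
Mixed L₀ = (11.4×1.60 + 2.54×116)/(13.94) = 312.9/13.94 = 22.44 mg/L.
Initial deficit D₀ = C_s − DO₀ = 10.7 − 8.790 = 1.910 mg/L.
t_c = (1/0.5060) ln[(0.849/0.343)(1 − 1.910×0.5060/(0.343×22.44))] = 1.976 × ln(2.164) = 1.526 d.
D_c = (0.343/0.849) × 22.44 × e^(−0.343×1.526) = 0.4040 × 22.44 × 0.5925 = 5.373 mg/L.
Minimum DO = 10.7 − 5.373 = 5.327 mg/L.

t_c ≈ 1.53 d; minimum DO ≈ 5.33 mg/L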